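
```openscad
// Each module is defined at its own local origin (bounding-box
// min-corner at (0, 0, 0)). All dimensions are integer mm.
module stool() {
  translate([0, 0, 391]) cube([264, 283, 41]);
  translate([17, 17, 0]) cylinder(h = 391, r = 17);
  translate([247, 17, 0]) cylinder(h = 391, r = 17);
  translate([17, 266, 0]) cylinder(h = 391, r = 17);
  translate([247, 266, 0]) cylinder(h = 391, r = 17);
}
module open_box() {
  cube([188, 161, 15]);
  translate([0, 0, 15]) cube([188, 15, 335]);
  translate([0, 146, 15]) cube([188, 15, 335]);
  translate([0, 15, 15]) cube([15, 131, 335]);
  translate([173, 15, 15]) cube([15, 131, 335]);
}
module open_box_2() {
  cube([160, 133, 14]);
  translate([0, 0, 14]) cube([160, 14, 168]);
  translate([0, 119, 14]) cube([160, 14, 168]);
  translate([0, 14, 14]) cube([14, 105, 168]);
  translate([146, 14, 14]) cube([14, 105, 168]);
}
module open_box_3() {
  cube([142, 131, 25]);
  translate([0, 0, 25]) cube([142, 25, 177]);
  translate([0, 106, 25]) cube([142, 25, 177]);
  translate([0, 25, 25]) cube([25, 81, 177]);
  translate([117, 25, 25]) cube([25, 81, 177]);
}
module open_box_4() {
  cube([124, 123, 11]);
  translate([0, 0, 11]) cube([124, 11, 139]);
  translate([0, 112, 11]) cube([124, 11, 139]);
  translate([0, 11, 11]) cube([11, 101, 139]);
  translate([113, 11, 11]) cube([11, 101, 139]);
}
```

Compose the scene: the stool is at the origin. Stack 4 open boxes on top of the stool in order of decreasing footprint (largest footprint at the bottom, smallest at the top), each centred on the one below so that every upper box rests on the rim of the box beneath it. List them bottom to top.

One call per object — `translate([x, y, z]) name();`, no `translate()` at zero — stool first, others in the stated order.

stool();
translate([38, 61, 432]) open_box();
translate([52, 75, 782]) open_box_2();
translate([61, 76, 964]) open_box_3();
translate([70, 80, 1166]) open_box_4();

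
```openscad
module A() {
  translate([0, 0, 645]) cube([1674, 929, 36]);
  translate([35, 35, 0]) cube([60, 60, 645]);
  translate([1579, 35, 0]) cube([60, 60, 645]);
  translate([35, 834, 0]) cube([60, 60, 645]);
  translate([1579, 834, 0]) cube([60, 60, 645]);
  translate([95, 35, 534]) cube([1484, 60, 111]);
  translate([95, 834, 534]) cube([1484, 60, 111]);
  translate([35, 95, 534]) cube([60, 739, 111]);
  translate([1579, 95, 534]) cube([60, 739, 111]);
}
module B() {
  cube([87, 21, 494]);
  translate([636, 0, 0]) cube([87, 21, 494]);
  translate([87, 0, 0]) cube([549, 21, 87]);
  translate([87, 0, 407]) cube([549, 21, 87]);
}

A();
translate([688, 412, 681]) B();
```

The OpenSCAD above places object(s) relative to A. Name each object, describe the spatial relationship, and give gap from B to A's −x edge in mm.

The picture frame's min-x is at 688; the table's min-x is 0; gap = 688 mm.

A is a table. B is a picture frame. The picture frame is on top of the table. The gap from the picture frame to the table's −x edge is 688 mm.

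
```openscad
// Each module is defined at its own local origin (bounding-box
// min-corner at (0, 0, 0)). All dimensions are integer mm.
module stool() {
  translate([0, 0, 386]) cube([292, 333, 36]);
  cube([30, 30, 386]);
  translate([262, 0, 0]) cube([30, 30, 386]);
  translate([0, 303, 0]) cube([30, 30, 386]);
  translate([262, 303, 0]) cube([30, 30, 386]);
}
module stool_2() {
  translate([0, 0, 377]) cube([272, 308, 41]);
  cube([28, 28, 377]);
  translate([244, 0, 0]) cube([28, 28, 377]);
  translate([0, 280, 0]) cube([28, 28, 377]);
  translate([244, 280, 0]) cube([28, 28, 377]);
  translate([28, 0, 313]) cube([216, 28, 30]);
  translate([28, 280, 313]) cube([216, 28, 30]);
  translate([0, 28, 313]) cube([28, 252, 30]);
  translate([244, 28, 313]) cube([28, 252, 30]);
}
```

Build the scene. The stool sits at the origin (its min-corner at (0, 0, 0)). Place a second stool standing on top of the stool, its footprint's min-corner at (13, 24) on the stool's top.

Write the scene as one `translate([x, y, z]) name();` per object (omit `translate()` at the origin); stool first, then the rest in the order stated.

stool();
translate([13, 24, 422]) stool_2();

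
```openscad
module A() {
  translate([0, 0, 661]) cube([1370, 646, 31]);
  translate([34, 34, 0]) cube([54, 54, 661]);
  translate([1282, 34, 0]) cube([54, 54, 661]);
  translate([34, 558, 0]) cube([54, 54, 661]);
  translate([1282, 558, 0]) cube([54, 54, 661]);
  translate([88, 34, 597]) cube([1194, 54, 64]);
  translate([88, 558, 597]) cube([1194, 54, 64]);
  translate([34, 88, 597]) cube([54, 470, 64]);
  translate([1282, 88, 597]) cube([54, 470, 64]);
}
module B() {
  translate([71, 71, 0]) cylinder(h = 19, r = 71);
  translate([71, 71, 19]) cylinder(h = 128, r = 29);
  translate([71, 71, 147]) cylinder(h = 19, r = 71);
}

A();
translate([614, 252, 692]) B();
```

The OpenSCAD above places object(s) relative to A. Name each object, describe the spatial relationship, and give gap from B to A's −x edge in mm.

The spool's min-x is at 614; the table's min-x is 0; gap = 614 mm.

A is a table. B is a spool. The spool is on top of the table, centred. The gap from the spool to the table's −x edge is 614 mm.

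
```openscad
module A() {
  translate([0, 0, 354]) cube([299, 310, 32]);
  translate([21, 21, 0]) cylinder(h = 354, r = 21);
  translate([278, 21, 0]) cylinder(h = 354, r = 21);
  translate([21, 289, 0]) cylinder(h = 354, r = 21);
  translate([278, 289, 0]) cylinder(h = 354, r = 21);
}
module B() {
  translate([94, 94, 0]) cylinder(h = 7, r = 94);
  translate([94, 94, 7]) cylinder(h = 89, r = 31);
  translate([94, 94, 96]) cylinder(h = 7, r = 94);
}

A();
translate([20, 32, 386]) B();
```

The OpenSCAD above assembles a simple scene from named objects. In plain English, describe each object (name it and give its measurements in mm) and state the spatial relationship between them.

A is a four-legged stool. The seat is a 299×310×32 mm slab whose top surface is at z = 386 mm; four round legs, each 42 mm in diameter, run from the floor (z = 0) to the underside of the seat, each leg's axis is inset half a diameter from the nearest pair of seat edges (so the leg's bounding box is flush with the corner).

B is a spool: two coaxial disc flanges of radius 94 mm and thickness 7 mm, joined by a core cylinder of radius 31 mm and height 89 mm. The lower flange rests on z = 0 and the three cylinders share a vertical axis.

The spool is on top of the stool.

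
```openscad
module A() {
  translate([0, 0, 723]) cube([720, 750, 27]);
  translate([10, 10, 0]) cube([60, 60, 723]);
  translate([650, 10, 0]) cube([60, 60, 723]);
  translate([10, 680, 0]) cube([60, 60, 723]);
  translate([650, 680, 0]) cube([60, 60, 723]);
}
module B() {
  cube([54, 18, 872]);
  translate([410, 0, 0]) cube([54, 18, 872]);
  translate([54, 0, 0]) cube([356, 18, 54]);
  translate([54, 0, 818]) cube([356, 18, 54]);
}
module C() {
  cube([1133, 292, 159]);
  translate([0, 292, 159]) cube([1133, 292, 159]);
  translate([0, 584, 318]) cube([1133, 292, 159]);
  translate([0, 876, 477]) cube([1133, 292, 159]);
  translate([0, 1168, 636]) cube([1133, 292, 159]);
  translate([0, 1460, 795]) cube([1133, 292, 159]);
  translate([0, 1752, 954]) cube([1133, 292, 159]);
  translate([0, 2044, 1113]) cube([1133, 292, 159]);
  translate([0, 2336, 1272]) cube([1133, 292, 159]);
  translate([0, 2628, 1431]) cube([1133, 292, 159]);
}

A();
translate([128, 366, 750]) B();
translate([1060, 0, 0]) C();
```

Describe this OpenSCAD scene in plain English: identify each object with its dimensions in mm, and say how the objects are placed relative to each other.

A is a rectangular dining table. The top is 720×750×27 mm with its upper surface at z = 750 mm. It stands on four 60×60 mm square legs, each inset 10 mm from the nearest pair of top edges, running from the floor to the underside of the top.

B is a rectangular picture frame lying in the x–z plane (depth along y). The opening is 356 mm wide (x) by 764 mm tall (z), surrounded by a border 54 mm wide on all four sides. The frame is 18 mm deep and is made of two full-height vertical stiles with two horizontal rails fitted between them.

C is a run of 10 identical solid stair steps. Each tread is 1133×292 mm and each step block is 159 mm high. Step 1 rests on the floor; step k is offset from step 1 by (k−1)×292 mm in y and (k−1)×159 mm in z.

The picture frame is on top of the table, centred. The staircase is on the floor beside the table on its +x side.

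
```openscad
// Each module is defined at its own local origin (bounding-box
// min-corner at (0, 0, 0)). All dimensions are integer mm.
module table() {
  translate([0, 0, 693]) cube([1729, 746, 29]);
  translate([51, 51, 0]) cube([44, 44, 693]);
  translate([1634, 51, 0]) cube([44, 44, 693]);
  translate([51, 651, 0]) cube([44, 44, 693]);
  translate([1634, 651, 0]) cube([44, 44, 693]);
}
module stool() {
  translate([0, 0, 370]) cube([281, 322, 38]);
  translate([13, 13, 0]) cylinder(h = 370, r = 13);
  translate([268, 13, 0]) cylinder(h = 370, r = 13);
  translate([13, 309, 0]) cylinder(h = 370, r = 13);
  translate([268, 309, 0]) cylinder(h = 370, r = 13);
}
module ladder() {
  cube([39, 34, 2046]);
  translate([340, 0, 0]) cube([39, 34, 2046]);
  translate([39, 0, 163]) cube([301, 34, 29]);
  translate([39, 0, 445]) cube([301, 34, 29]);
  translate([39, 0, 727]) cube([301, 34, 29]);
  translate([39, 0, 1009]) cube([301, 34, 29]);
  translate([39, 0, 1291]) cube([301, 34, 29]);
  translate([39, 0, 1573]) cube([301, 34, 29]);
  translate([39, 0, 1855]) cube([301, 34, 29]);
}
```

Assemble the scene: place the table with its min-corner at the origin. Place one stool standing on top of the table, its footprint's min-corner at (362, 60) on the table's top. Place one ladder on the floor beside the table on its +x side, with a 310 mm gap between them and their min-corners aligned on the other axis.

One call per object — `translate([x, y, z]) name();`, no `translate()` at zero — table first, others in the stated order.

table();
translate([362, 60, 722]) stool();
translate([2039, 0, 0]) ladder();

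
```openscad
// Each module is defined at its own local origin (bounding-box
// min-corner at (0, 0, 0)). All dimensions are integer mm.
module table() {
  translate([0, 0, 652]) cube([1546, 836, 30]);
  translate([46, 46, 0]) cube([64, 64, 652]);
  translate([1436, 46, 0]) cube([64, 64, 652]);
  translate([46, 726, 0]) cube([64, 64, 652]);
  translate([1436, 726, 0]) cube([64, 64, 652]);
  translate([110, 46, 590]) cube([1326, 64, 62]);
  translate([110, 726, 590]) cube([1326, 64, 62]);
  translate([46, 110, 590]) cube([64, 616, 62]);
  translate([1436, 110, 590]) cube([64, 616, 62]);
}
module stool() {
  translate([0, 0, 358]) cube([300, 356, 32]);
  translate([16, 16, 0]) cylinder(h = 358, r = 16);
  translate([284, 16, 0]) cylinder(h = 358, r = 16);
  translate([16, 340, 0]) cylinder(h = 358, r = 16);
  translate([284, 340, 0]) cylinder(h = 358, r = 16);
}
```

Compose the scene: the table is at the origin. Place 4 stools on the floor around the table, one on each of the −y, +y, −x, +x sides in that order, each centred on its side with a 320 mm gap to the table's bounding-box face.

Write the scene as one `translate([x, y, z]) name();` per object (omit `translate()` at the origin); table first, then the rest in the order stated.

table();
translate([623, -676, 0]) stool();
translate([623, 1156, 0]) stool();
translate([-620, 240, 0]) stool();
translate([1866, 240, 0]) stool();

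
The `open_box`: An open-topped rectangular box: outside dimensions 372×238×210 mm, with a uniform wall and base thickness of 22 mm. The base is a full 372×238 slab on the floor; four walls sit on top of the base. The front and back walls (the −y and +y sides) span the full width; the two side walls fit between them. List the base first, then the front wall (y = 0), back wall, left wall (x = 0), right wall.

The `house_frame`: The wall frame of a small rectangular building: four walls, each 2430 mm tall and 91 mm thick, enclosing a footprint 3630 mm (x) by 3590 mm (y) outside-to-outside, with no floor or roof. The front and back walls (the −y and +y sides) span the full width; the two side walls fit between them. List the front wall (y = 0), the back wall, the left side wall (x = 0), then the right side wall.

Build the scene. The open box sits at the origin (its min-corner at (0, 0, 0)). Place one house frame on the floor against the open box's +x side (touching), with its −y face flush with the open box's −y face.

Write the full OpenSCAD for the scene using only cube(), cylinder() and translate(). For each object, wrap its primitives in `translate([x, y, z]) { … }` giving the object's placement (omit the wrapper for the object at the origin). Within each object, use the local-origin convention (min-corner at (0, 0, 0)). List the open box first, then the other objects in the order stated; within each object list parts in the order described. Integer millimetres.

cube([372, 238, 22]);
translate([0, 0, 22]) cube([372, 22, 188]);
translate([0, 216, 22]) cube([372, 22, 188]);
translate([0, 22, 22]) cube([22, 194, 188]);
translate([350, 22, 22]) cube([22, 194, 188]);
translate([372, 0, 0]) {
  cube([3630, 91, 2430]);
  translate([0, 3499, 0]) cube([3630, 91, 2430]);
  translate([0, 91, 0]) cube([91, 3408, 2430]);
  translate([3539, 91, 0]) cube([91, 3408, 2430]);
}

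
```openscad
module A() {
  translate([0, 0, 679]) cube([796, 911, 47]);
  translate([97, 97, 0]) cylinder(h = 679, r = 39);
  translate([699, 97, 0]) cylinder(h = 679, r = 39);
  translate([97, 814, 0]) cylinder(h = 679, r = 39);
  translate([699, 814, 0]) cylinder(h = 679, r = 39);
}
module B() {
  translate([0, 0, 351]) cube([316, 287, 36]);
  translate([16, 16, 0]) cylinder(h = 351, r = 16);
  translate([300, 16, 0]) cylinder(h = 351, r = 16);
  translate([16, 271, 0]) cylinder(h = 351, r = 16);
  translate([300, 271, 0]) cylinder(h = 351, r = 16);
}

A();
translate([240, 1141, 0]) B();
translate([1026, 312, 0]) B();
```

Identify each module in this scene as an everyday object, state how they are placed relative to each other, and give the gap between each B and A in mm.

A is a table. B is a stool. Two stools sit around the table at the +y, +x sides. The gap between each stool and the table is 230 mm.

Each stool's nearest face is 230 mm from the table's bounding box.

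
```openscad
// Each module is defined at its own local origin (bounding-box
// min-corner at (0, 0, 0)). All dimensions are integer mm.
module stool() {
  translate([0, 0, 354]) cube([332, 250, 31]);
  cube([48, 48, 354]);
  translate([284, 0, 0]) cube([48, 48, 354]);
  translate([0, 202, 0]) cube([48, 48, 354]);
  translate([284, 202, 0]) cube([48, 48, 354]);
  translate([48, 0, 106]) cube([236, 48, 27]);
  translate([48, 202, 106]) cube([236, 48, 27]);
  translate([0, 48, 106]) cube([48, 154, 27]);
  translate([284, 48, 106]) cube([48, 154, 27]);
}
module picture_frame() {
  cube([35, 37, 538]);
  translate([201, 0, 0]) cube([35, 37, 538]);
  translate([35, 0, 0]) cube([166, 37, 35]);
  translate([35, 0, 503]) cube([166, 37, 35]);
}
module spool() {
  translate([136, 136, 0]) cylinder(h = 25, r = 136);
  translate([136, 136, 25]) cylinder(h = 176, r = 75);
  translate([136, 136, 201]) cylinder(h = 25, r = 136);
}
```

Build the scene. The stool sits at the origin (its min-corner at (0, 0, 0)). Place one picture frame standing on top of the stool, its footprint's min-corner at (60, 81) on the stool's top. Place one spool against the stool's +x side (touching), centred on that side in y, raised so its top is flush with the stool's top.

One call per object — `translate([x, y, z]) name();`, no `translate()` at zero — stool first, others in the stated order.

stool();
translate([60, 81, 385]) picture_frame();
translate([332, -11, 159]) spool();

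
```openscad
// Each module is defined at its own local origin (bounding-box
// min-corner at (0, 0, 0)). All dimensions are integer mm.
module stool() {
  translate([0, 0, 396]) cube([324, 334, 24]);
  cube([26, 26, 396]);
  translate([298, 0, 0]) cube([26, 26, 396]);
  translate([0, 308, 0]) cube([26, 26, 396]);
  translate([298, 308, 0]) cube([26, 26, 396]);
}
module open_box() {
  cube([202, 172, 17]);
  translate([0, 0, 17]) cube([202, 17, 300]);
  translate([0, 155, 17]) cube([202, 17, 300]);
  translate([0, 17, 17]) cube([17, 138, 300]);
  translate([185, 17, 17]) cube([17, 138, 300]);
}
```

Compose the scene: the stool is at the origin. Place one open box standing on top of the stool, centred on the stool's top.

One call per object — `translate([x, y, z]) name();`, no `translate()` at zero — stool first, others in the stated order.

stool();
translate([61, 81, 420]) open_box();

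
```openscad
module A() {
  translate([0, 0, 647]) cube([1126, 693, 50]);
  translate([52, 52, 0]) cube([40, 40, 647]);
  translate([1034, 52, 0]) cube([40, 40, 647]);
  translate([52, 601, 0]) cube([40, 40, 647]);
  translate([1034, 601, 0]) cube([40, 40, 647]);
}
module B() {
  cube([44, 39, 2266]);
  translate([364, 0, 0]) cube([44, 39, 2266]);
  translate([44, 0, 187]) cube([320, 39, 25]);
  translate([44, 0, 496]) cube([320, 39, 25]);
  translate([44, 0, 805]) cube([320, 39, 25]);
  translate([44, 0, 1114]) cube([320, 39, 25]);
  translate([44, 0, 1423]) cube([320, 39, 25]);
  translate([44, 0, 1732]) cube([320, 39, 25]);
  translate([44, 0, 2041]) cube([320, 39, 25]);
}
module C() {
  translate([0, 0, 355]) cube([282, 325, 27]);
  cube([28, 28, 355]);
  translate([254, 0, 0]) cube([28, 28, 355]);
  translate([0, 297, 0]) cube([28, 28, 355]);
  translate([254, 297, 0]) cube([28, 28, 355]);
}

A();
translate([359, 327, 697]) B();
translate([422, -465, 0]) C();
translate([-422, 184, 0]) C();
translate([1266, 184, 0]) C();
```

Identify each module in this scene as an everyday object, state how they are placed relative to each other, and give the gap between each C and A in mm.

A is a table. B is a ladder. C is a stool. The ladder is on top of the table, centred. Three stools sit around the table at the −y, −x, +x sides. The gap between each stool and the table is 140 mm.

Each stool's nearest face is 140 mm from the table's bounding box.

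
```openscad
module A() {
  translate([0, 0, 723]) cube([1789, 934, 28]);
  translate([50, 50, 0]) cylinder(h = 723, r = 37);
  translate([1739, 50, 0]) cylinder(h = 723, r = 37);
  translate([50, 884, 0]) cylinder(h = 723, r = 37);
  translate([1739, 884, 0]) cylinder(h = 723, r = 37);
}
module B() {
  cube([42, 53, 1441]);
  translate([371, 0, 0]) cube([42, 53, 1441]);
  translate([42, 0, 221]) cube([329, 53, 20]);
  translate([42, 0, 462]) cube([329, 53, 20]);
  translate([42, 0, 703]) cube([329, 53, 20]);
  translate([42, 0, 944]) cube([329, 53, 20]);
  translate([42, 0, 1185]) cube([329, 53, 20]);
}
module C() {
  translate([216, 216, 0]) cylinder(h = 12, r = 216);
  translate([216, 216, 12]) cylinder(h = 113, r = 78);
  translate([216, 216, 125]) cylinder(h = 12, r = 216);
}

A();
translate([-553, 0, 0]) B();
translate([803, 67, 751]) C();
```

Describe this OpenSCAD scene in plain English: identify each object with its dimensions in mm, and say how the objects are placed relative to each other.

A is a rectangular dining table. The top is 1789×934×28 mm with its upper surface at z = 751 mm. It stands on four round legs of 74 mm diameter, each leg's bounding box inset 13 mm from the nearest pair of top edges, running from the floor to the underside of the top.

B is a straight ladder. Two 42×53 mm vertical rails, 1441 mm tall, stand 413 mm apart (outside-to-outside) with their front faces coplanar on the −y side. 5 rungs, each 53 mm deep and 20 mm tall, span between the inner faces of the rails, front faces flush with the rails. The lowest rung's underside is at z = 221 mm and rungs are spaced 241 mm apart (underside to underside).

C is a spool: two coaxial disc flanges of radius 216 mm and thickness 12 mm, joined by a core cylinder of radius 78 mm and height 113 mm. The lower flange rests on z = 0 and the three cylinders share a vertical axis.

The ladder is on the floor beside the table on its −x side. The spool is on top of the table.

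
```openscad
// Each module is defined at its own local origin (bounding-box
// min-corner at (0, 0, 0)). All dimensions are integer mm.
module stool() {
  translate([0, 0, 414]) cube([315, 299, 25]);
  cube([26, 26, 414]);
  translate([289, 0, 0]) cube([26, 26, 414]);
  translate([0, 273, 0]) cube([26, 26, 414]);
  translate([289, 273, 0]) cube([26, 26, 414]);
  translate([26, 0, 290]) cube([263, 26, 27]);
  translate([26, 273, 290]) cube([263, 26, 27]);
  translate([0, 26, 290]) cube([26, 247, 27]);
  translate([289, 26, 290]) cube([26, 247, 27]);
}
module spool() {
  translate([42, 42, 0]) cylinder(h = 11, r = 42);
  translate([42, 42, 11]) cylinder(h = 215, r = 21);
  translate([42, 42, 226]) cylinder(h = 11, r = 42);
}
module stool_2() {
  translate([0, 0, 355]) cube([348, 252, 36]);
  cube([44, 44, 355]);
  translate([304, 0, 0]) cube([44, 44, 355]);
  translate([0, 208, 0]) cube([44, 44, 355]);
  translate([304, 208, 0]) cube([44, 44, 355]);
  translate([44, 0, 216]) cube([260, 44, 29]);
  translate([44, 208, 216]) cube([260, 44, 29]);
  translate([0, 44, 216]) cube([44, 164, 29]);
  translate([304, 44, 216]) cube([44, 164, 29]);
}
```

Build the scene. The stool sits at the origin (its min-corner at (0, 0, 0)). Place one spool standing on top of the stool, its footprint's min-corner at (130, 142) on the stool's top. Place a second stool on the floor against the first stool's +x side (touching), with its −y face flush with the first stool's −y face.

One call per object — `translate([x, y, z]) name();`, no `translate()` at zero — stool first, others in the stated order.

stool();
translate([130, 142, 439]) spool();
translate([315, 0, 0]) stool_2();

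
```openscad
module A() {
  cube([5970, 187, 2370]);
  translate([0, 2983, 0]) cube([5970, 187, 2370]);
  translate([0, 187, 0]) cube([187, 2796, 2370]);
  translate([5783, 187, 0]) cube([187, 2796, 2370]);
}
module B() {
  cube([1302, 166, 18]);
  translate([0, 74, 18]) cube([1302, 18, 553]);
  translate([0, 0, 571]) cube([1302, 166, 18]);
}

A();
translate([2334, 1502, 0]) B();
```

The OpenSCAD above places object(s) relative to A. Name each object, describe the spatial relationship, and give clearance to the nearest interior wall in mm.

A is a house frame. B is an I-beam. The I-beam sits inside the house frame, centred. The clearance to the nearest interior wall is 1315 mm.

Clearances: x = 2147, y = 1315; minimum 1315 mm.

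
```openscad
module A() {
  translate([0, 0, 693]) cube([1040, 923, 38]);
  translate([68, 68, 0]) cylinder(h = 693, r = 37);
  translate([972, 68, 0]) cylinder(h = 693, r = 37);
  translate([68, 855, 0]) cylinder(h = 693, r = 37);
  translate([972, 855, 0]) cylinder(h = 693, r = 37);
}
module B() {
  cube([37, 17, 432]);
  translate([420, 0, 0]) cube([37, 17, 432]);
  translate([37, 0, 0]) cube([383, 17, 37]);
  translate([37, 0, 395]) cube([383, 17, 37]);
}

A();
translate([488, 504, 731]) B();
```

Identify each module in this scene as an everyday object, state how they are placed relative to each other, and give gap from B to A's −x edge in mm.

A is a table. B is a picture frame. The picture frame is on top of the table. The gap from the picture frame to the table's −x edge is 488 mm.

The picture frame's min-x is at 488; the table's min-x is 0; gap = 488 mm.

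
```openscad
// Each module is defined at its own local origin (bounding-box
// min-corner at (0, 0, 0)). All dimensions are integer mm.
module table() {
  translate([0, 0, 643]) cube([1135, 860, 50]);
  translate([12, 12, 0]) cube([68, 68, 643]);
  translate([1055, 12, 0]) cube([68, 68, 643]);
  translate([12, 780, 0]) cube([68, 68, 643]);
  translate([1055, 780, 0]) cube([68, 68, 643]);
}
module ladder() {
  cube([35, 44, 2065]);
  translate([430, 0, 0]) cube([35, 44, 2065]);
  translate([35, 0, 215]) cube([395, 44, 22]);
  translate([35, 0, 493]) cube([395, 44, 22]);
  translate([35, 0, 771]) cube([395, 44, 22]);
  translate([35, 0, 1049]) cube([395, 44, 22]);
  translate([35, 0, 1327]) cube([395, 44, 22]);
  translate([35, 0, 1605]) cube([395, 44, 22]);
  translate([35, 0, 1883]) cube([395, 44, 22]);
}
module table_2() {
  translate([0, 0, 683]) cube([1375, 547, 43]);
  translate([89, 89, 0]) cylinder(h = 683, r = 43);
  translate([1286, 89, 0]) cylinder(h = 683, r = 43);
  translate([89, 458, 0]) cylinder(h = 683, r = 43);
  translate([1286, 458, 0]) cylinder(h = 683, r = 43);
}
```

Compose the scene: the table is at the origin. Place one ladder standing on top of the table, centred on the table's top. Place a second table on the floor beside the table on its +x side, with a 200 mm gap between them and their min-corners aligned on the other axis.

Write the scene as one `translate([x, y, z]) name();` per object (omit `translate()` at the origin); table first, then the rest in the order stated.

table();
translate([335, 408, 693]) ladder();
translate([1335, 0, 0]) table_2();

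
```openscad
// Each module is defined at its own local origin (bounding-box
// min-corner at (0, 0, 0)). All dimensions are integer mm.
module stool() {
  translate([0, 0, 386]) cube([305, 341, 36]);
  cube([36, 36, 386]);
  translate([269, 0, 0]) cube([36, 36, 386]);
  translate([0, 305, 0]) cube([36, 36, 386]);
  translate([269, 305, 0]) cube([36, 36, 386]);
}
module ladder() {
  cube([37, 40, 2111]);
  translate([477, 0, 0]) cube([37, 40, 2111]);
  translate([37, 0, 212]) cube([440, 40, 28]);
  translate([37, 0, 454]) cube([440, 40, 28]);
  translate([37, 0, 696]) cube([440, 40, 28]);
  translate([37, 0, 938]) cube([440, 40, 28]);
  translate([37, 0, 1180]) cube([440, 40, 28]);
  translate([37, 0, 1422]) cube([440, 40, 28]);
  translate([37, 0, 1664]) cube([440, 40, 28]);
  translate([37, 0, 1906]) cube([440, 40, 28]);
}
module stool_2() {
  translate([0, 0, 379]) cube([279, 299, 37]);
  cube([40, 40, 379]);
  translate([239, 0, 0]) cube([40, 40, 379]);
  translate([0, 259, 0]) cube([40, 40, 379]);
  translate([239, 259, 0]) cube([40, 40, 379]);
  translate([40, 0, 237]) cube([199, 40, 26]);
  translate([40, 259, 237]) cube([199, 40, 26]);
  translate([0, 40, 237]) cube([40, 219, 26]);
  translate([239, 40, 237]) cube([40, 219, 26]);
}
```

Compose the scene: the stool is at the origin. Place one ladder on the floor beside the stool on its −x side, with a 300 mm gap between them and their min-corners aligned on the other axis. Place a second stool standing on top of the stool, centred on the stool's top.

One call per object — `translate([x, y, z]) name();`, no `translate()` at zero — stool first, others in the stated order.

stool();
translate([-814, 0, 0]) ladder();
translate([13, 21, 422]) stool_2();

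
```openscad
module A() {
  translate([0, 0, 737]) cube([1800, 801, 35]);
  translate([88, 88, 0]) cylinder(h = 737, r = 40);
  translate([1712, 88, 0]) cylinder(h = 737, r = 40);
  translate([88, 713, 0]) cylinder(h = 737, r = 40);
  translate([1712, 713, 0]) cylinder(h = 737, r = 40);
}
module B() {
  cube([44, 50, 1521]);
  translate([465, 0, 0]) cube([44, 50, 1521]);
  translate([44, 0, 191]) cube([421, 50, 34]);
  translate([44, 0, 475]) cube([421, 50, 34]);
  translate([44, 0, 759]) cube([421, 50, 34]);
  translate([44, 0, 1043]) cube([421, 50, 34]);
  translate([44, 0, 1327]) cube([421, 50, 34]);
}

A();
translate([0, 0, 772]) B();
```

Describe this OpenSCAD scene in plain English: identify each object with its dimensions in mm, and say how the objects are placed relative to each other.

A is a table with a 1800×801 mm rectangular top, 35 mm thick, top surface at z = 772 mm, supported by four round legs of 80 mm diameter, each leg's bounding box inset 48 mm from the nearest pair of top edges, running from the floor.

B is a straight ladder. Two 44×50 mm vertical rails, 1521 mm tall, stand 509 mm apart (outside-to-outside) with their front faces coplanar on the −y side. 5 rungs, each 50 mm deep and 34 mm tall, span between the inner faces of the rails, front faces flush with the rails. The lowest rung's underside is at z = 191 mm and rungs are spaced 284 mm apart (underside to underside).

The ladder is on top of the table.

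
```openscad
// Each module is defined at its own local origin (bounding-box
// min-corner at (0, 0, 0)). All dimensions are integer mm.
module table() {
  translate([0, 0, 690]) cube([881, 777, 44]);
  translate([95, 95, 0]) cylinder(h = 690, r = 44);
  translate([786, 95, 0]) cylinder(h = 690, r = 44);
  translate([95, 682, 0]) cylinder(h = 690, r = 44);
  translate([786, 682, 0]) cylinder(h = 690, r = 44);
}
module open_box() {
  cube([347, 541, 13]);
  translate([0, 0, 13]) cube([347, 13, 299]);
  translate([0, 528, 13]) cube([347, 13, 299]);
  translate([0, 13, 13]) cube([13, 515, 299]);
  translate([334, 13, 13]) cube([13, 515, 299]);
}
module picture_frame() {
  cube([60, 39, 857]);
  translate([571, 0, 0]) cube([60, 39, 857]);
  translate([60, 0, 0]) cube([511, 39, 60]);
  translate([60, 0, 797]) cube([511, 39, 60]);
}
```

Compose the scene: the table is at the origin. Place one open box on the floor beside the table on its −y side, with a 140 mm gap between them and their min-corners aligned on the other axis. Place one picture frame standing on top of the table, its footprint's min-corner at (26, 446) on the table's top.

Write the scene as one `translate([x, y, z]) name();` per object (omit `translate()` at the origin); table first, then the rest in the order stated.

table();
translate([0, -681, 0]) open_box();
translate([26, 446, 734]) picture_frame();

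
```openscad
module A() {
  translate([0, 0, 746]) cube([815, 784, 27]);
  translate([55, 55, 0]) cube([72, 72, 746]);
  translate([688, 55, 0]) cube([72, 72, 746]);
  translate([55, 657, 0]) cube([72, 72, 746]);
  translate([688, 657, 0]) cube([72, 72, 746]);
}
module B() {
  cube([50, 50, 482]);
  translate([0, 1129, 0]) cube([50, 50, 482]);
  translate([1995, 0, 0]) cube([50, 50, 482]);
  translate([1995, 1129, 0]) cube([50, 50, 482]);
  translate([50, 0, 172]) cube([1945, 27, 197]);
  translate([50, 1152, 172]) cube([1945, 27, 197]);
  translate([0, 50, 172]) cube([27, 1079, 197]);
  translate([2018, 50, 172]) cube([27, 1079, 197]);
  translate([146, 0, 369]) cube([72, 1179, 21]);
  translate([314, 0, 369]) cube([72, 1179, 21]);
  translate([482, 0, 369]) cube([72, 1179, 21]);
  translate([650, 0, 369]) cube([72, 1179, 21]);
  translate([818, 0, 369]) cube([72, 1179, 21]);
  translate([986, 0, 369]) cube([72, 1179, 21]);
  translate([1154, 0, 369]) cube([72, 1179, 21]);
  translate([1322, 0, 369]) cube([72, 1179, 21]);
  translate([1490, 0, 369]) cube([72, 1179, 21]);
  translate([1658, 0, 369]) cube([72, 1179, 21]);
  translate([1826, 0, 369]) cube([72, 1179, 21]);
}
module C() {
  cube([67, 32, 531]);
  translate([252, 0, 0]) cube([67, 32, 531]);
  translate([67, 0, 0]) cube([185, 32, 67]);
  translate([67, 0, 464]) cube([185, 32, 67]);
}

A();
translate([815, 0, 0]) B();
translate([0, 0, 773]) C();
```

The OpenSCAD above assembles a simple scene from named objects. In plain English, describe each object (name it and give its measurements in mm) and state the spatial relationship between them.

A is a table with a 815×784 mm rectangular top, 27 mm thick, top surface at z = 773 mm, supported by four 72×72 mm square legs, each inset 55 mm from the nearest pair of top edges, running from the floor.

B is a bed frame 2045 mm long (x) by 1179 mm wide (y). Four 50×50 mm corner posts, 482 mm tall, at the corners of the footprint. Four rails of 27 mm thickness and 197 mm height run between adjacent posts with their undersides at z = 172 mm, their outer faces flush with the outside of the frame (the two x-running rails run between the posts' inner faces; the two y-running rails run between the posts' inner faces). 11 slats, each 72 mm wide (x) and 21 mm thick, lie across the top of the two x-running rails, running the full 1179 mm width of the frame in y; the slats are evenly spaced along x between the inner faces of the end posts with equal gaps (rounded down to the nearest mm) at the −x end and between each pair — any rounding remainder accumulates at the +x end.

C is a picture frame with a 185×397 mm rectangular opening (x by z) and a uniform 67 mm border on every side. Frame depth is 32 mm along y. It is built from two vertical stiles running the full outside height and two horizontal rails spanning the gap between the stiles.

The bed frame is against the table's +x side, with their −y faces flush. The picture frame is on top of the table.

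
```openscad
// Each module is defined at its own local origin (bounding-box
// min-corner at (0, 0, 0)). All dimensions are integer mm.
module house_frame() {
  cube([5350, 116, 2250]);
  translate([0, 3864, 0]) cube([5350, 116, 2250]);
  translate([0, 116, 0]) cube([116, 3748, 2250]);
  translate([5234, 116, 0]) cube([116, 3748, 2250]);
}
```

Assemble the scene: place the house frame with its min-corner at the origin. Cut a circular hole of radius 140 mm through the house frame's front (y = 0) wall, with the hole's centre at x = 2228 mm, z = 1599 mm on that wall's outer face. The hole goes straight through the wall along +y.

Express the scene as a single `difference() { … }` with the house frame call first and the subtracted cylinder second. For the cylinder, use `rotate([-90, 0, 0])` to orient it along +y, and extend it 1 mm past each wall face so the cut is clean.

difference() {
  house_frame();
  translate([2228, -1, 1599]) rotate([-90, 0, 0]) cylinder(h = 118, r = 140);
}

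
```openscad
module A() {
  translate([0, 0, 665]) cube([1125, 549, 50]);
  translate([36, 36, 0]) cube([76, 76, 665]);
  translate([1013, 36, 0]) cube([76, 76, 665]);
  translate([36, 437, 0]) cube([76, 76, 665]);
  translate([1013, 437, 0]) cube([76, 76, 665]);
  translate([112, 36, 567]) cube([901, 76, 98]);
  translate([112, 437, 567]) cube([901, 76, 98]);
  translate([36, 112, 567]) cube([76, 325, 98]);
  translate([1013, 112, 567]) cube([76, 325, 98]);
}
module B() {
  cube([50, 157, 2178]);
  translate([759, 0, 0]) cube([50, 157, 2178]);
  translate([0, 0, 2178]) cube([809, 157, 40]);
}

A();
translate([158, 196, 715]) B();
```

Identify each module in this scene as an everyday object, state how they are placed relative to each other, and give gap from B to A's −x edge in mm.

The door frame's min-x is at 158; the table's min-x is 0; gap = 158 mm.

A is a table. B is a door frame. The door frame is on top of the table, centred. The gap from the door frame to the table's −x edge is 158 mm.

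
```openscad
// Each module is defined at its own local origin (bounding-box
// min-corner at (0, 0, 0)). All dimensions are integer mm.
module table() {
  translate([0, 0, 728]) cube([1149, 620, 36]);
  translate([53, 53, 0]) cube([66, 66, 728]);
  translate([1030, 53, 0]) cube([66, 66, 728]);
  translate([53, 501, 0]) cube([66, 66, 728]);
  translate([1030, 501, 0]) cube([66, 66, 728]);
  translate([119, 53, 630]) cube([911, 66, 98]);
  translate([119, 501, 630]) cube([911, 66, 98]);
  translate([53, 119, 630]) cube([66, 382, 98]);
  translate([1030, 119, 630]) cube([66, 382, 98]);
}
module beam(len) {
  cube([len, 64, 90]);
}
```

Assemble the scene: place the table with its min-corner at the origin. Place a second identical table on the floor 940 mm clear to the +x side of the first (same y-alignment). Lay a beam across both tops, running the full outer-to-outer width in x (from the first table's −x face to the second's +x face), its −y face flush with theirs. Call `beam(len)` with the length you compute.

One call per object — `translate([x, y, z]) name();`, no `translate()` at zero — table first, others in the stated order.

table();
translate([2089, 0, 0]) table();
translate([0, 0, 764]) beam(3238);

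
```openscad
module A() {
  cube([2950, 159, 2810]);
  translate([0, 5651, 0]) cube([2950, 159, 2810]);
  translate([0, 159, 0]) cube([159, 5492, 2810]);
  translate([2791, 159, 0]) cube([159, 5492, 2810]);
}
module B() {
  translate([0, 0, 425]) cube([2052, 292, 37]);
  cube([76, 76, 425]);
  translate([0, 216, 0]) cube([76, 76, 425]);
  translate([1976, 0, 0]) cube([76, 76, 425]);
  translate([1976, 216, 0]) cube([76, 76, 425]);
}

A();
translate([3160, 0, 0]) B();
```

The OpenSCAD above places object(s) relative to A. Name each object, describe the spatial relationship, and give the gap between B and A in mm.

A is a house frame. B is a bench. The bench is on the floor beside the house frame on its +x side. The gap between the bench and the house frame is 210 mm.

The bench's nearest face is 210 mm from the house frame's +x face.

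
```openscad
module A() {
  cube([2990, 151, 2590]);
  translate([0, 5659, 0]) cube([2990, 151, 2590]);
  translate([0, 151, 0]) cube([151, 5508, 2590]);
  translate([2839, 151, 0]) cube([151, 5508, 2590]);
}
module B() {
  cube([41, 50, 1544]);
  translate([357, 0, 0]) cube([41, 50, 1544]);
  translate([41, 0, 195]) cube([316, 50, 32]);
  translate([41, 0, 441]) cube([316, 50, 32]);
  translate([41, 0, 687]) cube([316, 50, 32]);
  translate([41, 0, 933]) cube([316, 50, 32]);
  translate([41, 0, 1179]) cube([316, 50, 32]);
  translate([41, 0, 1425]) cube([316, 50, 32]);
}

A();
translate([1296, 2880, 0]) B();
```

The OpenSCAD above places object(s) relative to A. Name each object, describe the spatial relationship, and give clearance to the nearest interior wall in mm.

Clearances: x = 1145, y = 2729; minimum 1145 mm.

A is a house frame. B is a ladder. The ladder sits inside the house frame, centred. The clearance to the nearest interior wall is 1145 mm.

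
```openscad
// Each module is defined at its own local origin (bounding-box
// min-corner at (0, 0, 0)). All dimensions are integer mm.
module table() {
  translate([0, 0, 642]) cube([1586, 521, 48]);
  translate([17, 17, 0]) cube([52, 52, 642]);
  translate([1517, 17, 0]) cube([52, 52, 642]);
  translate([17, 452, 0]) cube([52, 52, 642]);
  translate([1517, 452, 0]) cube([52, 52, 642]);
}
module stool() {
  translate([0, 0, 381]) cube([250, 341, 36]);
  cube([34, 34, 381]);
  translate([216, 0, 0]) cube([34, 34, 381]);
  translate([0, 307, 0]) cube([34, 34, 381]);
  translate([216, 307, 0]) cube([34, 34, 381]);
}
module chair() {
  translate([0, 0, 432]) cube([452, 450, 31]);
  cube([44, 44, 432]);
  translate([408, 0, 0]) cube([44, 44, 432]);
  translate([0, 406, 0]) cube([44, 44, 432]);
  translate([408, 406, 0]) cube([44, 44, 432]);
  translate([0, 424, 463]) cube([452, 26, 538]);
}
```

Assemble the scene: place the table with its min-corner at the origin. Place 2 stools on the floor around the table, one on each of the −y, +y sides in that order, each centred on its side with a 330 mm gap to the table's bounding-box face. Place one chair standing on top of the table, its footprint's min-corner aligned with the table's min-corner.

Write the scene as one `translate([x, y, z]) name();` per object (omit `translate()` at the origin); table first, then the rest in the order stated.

table();
translate([668, -671, 0]) stool();
translate([668, 851, 0]) stool();
translate([0, 0, 690]) chair();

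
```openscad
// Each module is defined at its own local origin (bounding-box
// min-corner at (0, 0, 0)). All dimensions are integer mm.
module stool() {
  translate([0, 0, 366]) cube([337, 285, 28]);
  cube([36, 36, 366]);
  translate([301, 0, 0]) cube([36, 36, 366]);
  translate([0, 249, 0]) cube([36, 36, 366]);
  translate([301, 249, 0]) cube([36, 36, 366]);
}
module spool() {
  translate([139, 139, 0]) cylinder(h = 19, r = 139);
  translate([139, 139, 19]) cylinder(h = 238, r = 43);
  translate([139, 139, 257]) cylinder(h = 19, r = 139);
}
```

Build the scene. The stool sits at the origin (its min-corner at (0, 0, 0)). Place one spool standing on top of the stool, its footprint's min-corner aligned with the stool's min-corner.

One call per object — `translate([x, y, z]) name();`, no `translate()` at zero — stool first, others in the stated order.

stool();
translate([0, 0, 394]) spool();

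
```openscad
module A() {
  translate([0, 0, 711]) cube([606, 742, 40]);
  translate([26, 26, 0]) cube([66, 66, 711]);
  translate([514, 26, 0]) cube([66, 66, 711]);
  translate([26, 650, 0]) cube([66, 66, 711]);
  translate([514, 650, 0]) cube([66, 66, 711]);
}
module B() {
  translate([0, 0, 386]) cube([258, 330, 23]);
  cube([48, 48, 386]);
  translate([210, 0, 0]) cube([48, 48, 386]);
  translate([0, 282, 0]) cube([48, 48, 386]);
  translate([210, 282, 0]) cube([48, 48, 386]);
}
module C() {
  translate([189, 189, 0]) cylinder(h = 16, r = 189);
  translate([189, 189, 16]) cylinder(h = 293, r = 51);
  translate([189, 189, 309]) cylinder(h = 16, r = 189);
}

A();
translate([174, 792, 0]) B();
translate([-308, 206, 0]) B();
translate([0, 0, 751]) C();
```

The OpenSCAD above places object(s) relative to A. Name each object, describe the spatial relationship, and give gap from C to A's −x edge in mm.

The spool's min-x is at 0; the table's min-x is 0; gap = 0 mm.

A is a table. B is a stool. C is a spool. Two stools sit around the table at the +y, −x sides. The spool is on top of the table. The gap from the spool to the table's −x edge is 0 mm.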